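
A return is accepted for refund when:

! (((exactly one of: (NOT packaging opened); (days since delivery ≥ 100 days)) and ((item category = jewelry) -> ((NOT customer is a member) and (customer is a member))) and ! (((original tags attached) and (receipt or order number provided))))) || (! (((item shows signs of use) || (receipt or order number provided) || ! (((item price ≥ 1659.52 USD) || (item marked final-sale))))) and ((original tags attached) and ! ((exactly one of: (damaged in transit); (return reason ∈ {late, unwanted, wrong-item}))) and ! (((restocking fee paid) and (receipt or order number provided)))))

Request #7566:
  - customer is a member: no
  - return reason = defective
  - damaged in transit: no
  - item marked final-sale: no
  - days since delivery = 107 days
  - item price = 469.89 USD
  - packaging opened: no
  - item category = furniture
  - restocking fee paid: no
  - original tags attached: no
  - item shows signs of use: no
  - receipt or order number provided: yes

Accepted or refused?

Accepted

Atomic conditions:
  NOT packaging opened: no → true
  days since delivery ≥ 100 days: 107 ≥ 100 is true
  item category = jewelry: furniture == jewelry is false
  NOT customer is a member: no → true
  customer is a member: no → false
  original tags attached: no → false
  receipt or order number provided: yes → true
  item shows signs of use: no → false
  item price ≥ 1659.52 USD: 469.89 ≥ 1659.52 is false
  item marked final-sale: no → false
  damaged in transit: no → false
  return reason ∈ {late, unwanted, wrong-item}: defective is not in the set → false
  restocking fee paid: no → false
Combine:
[1.1.1] exactly-one(true, true) = false
[1.1.2.2] true AND false = false
[1.1.2] false → false (antecedent false ⇒ implication holds) = true
[1.1.3.1] false AND true = false
[1.1.3] NOT false = true
[1.1] false AND true AND true = false
[1] NOT false = true
[2.1.1.3.1] false OR false = false
[2.1.1.3] NOT false = true
[2.1.1] false OR true OR true = true
[2.1] NOT true = false
[2.2.2.1] exactly-one(false, false) = false
[2.2.2] NOT false = true
[2.2.3.1] false AND true = false
[2.2.3] NOT false = true
[2.2] false AND true AND true = false
[2] false AND false = false
[root] true OR false = true
Overall: true → accepted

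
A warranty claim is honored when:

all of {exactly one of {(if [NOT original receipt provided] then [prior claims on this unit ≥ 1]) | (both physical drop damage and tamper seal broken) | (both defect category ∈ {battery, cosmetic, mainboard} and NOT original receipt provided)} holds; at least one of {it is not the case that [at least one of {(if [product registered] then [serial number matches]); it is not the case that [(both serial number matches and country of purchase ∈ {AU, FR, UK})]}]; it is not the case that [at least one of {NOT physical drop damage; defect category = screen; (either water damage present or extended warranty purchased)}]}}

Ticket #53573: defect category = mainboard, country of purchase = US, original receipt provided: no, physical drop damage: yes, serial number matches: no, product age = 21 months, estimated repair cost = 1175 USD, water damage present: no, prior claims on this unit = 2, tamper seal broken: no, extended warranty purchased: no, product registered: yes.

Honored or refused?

Refused

Atomic conditions:
  NOT original receipt provided: no → true
  prior claims on this unit ≥ 1: 2 ≥ 1 is true
  physical drop damage: yes → true
  tamper seal broken: no → false
  defect category ∈ {battery, cosmetic, mainboard}: mainboard is in the set → true
  product registered: yes → true
  serial number matches: no → false
  country of purchase ∈ {AU, FR, UK}: US is not in the set → false
  NOT physical drop damage: yes → false
  defect category = screen: mainboard == screen is false
  water damage present: no → false
  extended warranty purchased: no → false
Combine:
[1.1] true → true = true
[1.2] true AND false = false
[1.3] true AND true = true
[1] exactly-one(true, false, true) = false
[2.1.1.1] true → false = false
[2.1.1.2.1] false AND false = false
[2.1.1.2] NOT false = true
[2.1.1] false OR true = true
[2.1] NOT true = false
[2.2.1.3] false OR false = false
[2.2.1] false OR false OR false = false
[2.2] NOT false = true
[2] false OR true = true
[root] false AND true = false
Overall: false → refused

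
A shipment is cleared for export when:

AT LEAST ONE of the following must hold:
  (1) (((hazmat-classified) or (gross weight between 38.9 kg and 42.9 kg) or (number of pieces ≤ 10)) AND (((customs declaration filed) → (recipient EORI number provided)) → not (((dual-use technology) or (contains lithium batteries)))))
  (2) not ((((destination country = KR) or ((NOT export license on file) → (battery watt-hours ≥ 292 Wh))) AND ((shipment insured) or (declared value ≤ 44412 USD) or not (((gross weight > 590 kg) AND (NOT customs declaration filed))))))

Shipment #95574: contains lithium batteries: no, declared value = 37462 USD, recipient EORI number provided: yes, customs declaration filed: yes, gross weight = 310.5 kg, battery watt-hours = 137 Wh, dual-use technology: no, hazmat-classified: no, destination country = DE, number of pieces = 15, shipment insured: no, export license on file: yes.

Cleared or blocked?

Atomic conditions:
  hazmat-classified: no → false
  gross weight between 38.9 kg and 42.9 kg: 310.5 in [38.9, 42.9] is false
  number of pieces ≤ 10: 15 ≤ 10 is false
  customs declaration filed: yes → true
  recipient EORI number provided: yes → true
  dual-use technology: no → false
  contains lithium batteries: no → false
  destination country = KR: DE == KR is false
  NOT export license on file: yes → false
  battery watt-hours ≥ 292 Wh: 137 ≥ 292 is false
  shipment insured: no → false
  declared value ≤ 44412 USD: 37462 ≤ 44412 is true
  gross weight > 590 kg: 310.5 > 590 is false
  NOT customs declaration filed: yes → false
Combine:
[1.1] false OR false OR false = false
[1.2.1] true → true = true
[1.2.2.1] false OR false = false
[1.2.2] NOT false = true
[1.2] true → true = true
[1] false AND true = false
[2.1.1.2] false → false (antecedent false ⇒ implication holds) = true
[2.1.1] false OR true = true
[2.1.2.3.1] false AND false = false
[2.1.2.3] NOT false = true
[2.1.2] false OR true OR true = true
[2.1] true AND true = true
[2] NOT true = false
[root] false OR false = false
Overall: false → blocked

Blocked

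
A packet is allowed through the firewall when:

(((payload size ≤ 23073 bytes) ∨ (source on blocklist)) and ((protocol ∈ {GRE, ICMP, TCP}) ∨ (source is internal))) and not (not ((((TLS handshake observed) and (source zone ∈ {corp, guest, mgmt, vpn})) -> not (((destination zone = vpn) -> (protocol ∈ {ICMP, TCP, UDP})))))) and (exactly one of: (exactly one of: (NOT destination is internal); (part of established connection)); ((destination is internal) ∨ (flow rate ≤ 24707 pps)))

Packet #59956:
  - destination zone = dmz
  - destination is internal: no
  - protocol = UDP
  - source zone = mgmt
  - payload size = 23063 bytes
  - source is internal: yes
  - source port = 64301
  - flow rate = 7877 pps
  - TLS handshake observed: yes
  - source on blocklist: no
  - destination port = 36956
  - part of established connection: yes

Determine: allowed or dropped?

Dropped

Atomic conditions:
  payload size ≤ 23073 bytes: 23063 ≤ 23073 is true
  source on blocklist: no → false
  protocol ∈ {GRE, ICMP, TCP}: UDP is not in the set → false
  source is internal: yes → true
  TLS handshake observed: yes → true
  source zone ∈ {corp, guest, mgmt, vpn}: mgmt is in the set → true
  destination zone = vpn: dmz == vpn is false
  protocol ∈ {ICMP, TCP, UDP}: UDP is in the set → true
  NOT destination is internal: no → true
  part of established connection: yes → true
  destination is internal: no → false
  flow rate ≤ 24707 pps: 7877 ≤ 24707 is true
Combine:
[1.1] true OR false = true
[1.2] false OR true = true
[1] true AND true = true
[2.1.1.1] true AND true = true
[2.1.1.2.1] false → true (antecedent false ⇒ implication holds) = true
[2.1.1.2] NOT true = false
[2.1.1] true → false = false
[2.1] NOT false = true
[2] NOT true = false
[3.1] exactly-one(true, true) = false
[3.2] false OR true = true
[3] exactly-one(false, true) = true
[root] true AND false AND true = false
Overall: false → dropped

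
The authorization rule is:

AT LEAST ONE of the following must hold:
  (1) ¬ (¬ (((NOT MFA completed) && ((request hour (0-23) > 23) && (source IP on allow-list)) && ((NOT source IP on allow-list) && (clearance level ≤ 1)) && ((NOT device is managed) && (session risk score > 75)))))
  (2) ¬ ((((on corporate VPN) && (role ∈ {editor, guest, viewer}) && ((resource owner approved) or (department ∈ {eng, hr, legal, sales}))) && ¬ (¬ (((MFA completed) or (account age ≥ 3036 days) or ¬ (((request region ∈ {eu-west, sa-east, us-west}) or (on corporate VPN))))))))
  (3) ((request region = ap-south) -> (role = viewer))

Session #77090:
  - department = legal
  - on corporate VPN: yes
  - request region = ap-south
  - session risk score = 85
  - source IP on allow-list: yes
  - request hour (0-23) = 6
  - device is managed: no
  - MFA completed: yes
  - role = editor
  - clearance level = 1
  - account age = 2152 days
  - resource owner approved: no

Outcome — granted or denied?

Denied

Atomic conditions:
  NOT MFA completed: yes → false
  request hour (0-23) > 23: 6 > 23 is false
  source IP on allow-list: yes → true
  NOT source IP on allow-list: yes → false
  clearance level ≤ 1: 1 ≤ 1 is true
  NOT device is managed: no → true
  session risk score > 75: 85 > 75 is true
  on corporate VPN: yes → true
  role ∈ {editor, guest, viewer}: editor is in the set → true
  resource owner approved: no → false
  department ∈ {eng, hr, legal, sales}: legal is in the set → true
  MFA completed: yes → true
  account age ≥ 3036 days: 2152 ≥ 3036 is false
  request region ∈ {eu-west, sa-east, us-west}: ap-south is not in the set → false
  request region = ap-south: ap-south == ap-south is true
  role = viewer: editor == viewer is false
Combine:
[1.1.1.2] false AND true = false
[1.1.1.3] false AND true = false
[1.1.1.4] true AND true = true
[1.1.1] false AND false AND false AND true = false
[1.1] NOT false = true
[1] NOT true = false
[2.1.1.3] false OR true = true
[2.1.1] true AND true AND true = true
[2.1.2.1.1.3.1] false OR true = true
[2.1.2.1.1.3] NOT true = false
[2.1.2.1.1] true OR false OR false = true
[2.1.2.1] NOT true = false
[2.1.2] NOT false = true
[2.1] true AND true = true
[2] NOT true = false
[3] true → false = false
[root] false OR false OR false = false
Overall: false → denied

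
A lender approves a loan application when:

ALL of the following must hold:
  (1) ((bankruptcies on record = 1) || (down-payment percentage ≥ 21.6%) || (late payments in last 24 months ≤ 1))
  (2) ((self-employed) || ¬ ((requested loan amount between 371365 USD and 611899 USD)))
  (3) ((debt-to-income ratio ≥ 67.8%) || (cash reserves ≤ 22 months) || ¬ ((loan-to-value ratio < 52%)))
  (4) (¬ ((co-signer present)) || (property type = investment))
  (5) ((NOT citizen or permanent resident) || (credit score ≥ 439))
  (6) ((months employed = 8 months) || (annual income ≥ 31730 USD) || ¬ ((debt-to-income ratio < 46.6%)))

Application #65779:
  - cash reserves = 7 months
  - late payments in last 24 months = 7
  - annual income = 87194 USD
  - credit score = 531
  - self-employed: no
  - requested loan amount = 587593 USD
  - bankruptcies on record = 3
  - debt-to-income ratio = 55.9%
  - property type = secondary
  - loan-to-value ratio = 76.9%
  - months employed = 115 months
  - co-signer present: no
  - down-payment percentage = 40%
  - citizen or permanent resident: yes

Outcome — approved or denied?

Denied

Atomic conditions:
  bankruptcies on record = 1: 3 == 1 is false
  down-payment percentage ≥ 21.6%: 40 ≥ 21.6 is true
  late payments in last 24 months ≤ 1: 7 ≤ 1 is false
  self-employed: no → false
  requested loan amount between 371365 USD and 611899 USD: 587593 in [371365, 611899] is true
  debt-to-income ratio ≥ 67.8%: 55.9 ≥ 67.8 is false
  cash reserves ≤ 22 months: 7 ≤ 22 is true
  loan-to-value ratio < 52%: 76.9 < 52 is false
  co-signer present: no → false
  property type = investment: secondary == investment is false
  NOT citizen or permanent resident: yes → false
  credit score ≥ 439: 531 ≥ 439 is true
  months employed = 8 months: 115 == 8 is false
  annual income ≥ 31730 USD: 87194 ≥ 31730 is true
  debt-to-income ratio < 46.6%: 55.9 < 46.6 is false
Combine:
[1] false OR true OR false = true
[2.2] NOT true = false
[2] false OR false = false
[3.3] NOT false = true
[3] false OR true OR true = true
[4.1] NOT false = true
[4] true OR false = true
[5] false OR true = true
[6.3] NOT false = true
[6] false OR true OR true = true
[root] true AND false AND true AND true AND true AND true = false
Overall: false → denied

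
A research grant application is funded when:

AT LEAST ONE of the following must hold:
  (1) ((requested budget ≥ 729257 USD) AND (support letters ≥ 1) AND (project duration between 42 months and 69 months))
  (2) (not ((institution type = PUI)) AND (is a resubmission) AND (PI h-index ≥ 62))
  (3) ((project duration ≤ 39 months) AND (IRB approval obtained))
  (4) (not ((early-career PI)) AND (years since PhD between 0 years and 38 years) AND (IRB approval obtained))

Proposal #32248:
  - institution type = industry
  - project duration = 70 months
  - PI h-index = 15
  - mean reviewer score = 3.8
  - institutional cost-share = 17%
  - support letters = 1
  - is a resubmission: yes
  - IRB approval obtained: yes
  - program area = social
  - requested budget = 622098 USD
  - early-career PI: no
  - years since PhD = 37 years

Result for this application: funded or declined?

Funded

Atomic conditions:
  requested budget ≥ 729257 USD: 622098 ≥ 729257 is false
  support letters ≥ 1: 1 ≥ 1 is true
  project duration between 42 months and 69 months: 70 in [42, 69] is false
  institution type = PUI: industry == PUI is false
  is a resubmission: yes → true
  PI h-index ≥ 62: 15 ≥ 62 is false
  project duration ≤ 39 months: 70 ≤ 39 is false
  IRB approval obtained: yes → true
  early-career PI: no → false
  years since PhD between 0 years and 38 years: 37 in [0, 38] is true
Combine:
[1] false AND true AND false = false
[2.1] NOT false = true
[2] true AND true AND false = false
[3] false AND true = false
[4.1] NOT false = true
[4] true AND true AND true = true
[root] false OR false OR false OR true = true
Overall: true → funded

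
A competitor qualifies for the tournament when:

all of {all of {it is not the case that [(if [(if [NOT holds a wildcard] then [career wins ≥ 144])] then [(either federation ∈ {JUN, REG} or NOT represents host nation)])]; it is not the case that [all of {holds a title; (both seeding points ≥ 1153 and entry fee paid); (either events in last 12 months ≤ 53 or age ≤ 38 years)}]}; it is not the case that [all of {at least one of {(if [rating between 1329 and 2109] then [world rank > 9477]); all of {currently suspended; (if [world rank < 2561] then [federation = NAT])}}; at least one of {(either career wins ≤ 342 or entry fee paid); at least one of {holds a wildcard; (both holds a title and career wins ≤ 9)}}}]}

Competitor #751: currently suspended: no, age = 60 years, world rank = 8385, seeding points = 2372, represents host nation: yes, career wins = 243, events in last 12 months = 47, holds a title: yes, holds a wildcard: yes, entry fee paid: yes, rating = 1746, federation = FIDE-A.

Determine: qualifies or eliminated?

Atomic conditions:
  NOT holds a wildcard: yes → false
  career wins ≥ 144: 243 ≥ 144 is true
  federation ∈ {JUN, REG}: FIDE-A is not in the set → false
  NOT represents host nation: yes → false
  holds a title: yes → true
  seeding points ≥ 1153: 2372 ≥ 1153 is true
  entry fee paid: yes → true
  events in last 12 months ≤ 53: 47 ≤ 53 is true
  age ≤ 38 years: 60 ≤ 38 is false
  rating between 1329 and 2109: 1746 in [1329, 2109] is true
  world rank > 9477: 8385 > 9477 is false
  currently suspended: no → false
  world rank < 2561: 8385 < 2561 is false
  federation = NAT: FIDE-A == NAT is false
  career wins ≤ 342: 243 ≤ 342 is true
  holds a wildcard: yes → true
  career wins ≤ 9: 243 ≤ 9 is false
Combine:
[1.1.1.1] false → true (antecedent false ⇒ implication holds) = true
[1.1.1.2] false OR false = false
[1.1.1] true → false = false
[1.1] NOT false = true
[1.2.1.2] true AND true = true
[1.2.1.3] true OR false = true
[1.2.1] true AND true AND true = true
[1.2] NOT true = false
[1] true AND false = false
[2.1.1.1] true → false = false
[2.1.1.2.2] false → false (antecedent false ⇒ implication holds) = true
[2.1.1.2] false AND true = false
[2.1.1] false OR false = false
[2.1.2.1] true OR true = true
[2.1.2.2.2] true AND false = false
[2.1.2.2] true OR false = true
[2.1.2] true OR true = true
[2.1] false AND true = false
[2] NOT false = true
[root] false AND true = false
Overall: false → eliminated

Eliminated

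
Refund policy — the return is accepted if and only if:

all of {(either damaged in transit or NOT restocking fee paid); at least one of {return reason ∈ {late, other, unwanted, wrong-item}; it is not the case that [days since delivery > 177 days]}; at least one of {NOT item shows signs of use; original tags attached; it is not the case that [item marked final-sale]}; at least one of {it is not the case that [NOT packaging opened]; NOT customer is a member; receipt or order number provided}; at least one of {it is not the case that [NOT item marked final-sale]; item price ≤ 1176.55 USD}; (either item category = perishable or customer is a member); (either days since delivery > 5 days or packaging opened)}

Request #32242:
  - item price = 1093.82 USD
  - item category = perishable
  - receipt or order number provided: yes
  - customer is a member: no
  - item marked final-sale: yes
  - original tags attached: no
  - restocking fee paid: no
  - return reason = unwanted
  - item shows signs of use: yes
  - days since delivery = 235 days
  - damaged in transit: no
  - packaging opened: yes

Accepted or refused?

Refused

Atomic conditions:
  damaged in transit: no → false
  NOT restocking fee paid: no → true
  return reason ∈ {late, other, unwanted, wrong-item}: unwanted is in the set → true
  days since delivery > 177 days: 235 > 177 is true
  NOT item shows signs of use: yes → false
  original tags attached: no → false
  item marked final-sale: yes → true
  NOT packaging opened: yes → false
  NOT customer is a member: no → true
  receipt or order number provided: yes → true
  NOT item marked final-sale: yes → false
  item price ≤ 1176.55 USD: 1093.82 ≤ 1176.55 is true
  item category = perishable: perishable == perishable is true
  customer is a member: no → false
  days since delivery > 5 days: 235 > 5 is true
  packaging opened: yes → true
Combine:
[1] false OR true = true
[2.2] NOT true = false
[2] true OR false = true
[3.3] NOT true = false
[3] false OR false OR false = false
[4.1] NOT false = true
[4] true OR true OR true = true
[5.1] NOT false = true
[5] true OR true = true
[6] true OR false = true
[7] true OR true = true
[root] true AND true AND false AND true AND true AND true AND true = false
Overall: false → refused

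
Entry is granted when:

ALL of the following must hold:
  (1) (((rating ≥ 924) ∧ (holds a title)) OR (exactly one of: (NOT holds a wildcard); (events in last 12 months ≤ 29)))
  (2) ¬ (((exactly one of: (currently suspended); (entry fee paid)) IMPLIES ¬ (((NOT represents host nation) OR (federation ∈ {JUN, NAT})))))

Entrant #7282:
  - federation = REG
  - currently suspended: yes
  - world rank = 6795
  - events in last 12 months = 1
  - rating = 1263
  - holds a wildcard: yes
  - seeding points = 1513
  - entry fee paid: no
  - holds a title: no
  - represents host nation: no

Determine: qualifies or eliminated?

Atomic conditions:
  rating ≥ 924: 1263 ≥ 924 is true
  holds a title: no → false
  NOT holds a wildcard: yes → false
  events in last 12 months ≤ 29: 1 ≤ 29 is true
  currently suspended: yes → true
  entry fee paid: no → false
  NOT represents host nation: no → true
  federation ∈ {JUN, NAT}: REG is not in the set → false
Combine:
[1.1] true AND false = false
[1.2] exactly-one(false, true) = true
[1] false OR true = true
[2.1.1] exactly-one(true, false) = true
[2.1.2.1] true OR false = true
[2.1.2] NOT true = false
[2.1] true → false = false
[2] NOT false = true
[root] true AND true = true
Overall: true → qualifies

Qualifies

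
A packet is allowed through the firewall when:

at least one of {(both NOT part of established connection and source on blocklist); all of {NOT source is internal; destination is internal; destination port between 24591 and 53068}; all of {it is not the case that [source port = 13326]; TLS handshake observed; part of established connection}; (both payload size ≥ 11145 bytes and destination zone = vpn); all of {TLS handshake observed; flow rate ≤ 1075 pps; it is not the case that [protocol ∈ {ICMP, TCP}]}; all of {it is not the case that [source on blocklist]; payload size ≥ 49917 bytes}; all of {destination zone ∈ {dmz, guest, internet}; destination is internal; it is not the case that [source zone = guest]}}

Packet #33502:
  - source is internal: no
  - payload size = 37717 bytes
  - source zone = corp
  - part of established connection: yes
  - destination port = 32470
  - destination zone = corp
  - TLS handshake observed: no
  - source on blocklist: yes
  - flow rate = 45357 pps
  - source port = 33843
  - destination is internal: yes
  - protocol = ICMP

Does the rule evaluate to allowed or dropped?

Allowed

Atomic conditions:
  NOT part of established connection: yes → false
  source on blocklist: yes → true
  NOT source is internal: no → true
  destination is internal: yes → true
  destination port between 24591 and 53068: 32470 in [24591, 53068] is true
  source port = 13326: 33843 == 13326 is false
  TLS handshake observed: no → false
  part of established connection: yes → true
  payload size ≥ 11145 bytes: 37717 ≥ 11145 is true
  destination zone = vpn: corp == vpn is false
  flow rate ≤ 1075 pps: 45357 ≤ 1075 is false
  protocol ∈ {ICMP, TCP}: ICMP is in the set → true
  payload size ≥ 49917 bytes: 37717 ≥ 49917 is false
  destination zone ∈ {dmz, guest, internet}: corp is not in the set → false
  source zone = guest: corp == guest is false
Combine:
[1] false AND true = false
[2] true AND true AND true = true
[3.1] NOT false = true
[3] true AND false AND true = false
[4] true AND false = false
[5.3] NOT true = false
[5] false AND false AND false = false
[6.1] NOT true = false
[6] false AND false = false
[7.3] NOT false = true
[7] false AND true AND true = false
[root] false OR true OR false OR false OR false OR false OR false = true
Overall: true → allowed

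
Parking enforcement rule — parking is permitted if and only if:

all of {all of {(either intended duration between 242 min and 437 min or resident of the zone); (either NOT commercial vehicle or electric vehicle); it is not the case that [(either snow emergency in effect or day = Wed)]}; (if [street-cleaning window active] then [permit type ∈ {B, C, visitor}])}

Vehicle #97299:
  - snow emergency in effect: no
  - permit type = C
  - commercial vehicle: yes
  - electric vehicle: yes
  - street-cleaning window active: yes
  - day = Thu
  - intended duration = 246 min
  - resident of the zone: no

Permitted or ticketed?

Atomic conditions:
  intended duration between 242 min and 437 min: 246 in [242, 437] is true
  resident of the zone: no → false
  NOT commercial vehicle: yes → false
  electric vehicle: yes → true
  snow emergency in effect: no → false
  day = Wed: Thu == Wed is false
  street-cleaning window active: yes → true
  permit type ∈ {B, C, visitor}: C is in the set → true
Combine:
[1.1] true OR false = true
[1.2] false OR true = true
[1.3.1] false OR false = false
[1.3] NOT false = true
[1] true AND true AND true = true
[2] true → true = true
[root] true AND true = true
Overall: true → permitted

Permitted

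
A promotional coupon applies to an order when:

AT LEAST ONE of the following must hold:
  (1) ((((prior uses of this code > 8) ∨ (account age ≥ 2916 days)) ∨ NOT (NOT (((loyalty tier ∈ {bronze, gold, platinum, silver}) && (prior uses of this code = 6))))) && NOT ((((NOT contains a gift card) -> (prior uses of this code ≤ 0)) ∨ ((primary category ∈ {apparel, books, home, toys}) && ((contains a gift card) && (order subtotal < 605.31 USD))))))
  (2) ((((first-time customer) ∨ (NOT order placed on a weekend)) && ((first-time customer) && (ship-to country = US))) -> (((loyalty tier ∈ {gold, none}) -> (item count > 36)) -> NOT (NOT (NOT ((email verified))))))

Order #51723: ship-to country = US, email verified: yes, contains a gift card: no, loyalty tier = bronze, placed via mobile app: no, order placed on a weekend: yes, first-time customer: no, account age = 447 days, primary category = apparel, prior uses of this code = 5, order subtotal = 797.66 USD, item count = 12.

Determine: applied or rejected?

Applied

Atomic conditions:
  prior uses of this code > 8: 5 > 8 is false
  account age ≥ 2916 days: 447 ≥ 2916 is false
  loyalty tier ∈ {bronze, gold, platinum, silver}: bronze is in the set → true
  prior uses of this code = 6: 5 == 6 is false
  NOT contains a gift card: no → true
  prior uses of this code ≤ 0: 5 ≤ 0 is false
  primary category ∈ {apparel, books, home, toys}: apparel is in the set → true
  contains a gift card: no → false
  order subtotal < 605.31 USD: 797.66 < 605.31 is false
  first-time customer: no → false
  NOT order placed on a weekend: yes → false
  ship-to country = US: US == US is true
  loyalty tier ∈ {gold, none}: bronze is not in the set → false
  item count > 36: 12 > 36 is false
  email verified: yes → true
Combine:
[1.1.1] false OR false = false
[1.1.2.1.1] true AND false = false
[1.1.2.1] NOT false = true
[1.1.2] NOT true = false
[1.1] false OR false = false
[1.2.1.1] true → false = false
[1.2.1.2.2] false AND false = false
[1.2.1.2] true AND false = false
[1.2.1] false OR false = false
[1.2] NOT false = true
[1] false AND true = false
[2.1.1] false OR false = false
[2.1.2] false AND true = false
[2.1] false AND false = false
[2.2.1] false → false (antecedent false ⇒ implication holds) = true
[2.2.2.1.1] NOT true = false
[2.2.2.1] NOT false = true
[2.2.2] NOT true = false
[2.2] true → false = false
[2] false → false (antecedent false ⇒ implication holds) = true
[root] false OR true = true
Overall: true → applied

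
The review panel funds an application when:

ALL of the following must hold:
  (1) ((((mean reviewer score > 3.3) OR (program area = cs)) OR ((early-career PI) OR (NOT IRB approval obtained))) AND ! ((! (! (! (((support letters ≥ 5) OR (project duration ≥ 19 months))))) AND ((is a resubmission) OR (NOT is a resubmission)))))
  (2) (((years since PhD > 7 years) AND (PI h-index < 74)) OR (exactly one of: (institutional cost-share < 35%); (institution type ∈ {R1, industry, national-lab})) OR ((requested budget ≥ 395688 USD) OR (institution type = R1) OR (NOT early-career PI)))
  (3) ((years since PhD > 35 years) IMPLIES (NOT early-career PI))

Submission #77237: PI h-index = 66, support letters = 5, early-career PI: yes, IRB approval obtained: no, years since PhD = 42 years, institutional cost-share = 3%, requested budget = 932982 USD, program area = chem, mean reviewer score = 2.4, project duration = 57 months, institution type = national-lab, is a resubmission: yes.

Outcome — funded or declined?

Atomic conditions:
  mean reviewer score > 3.3: 2.4 > 3.3 is false
  program area = cs: chem == cs is false
  early-career PI: yes → true
  NOT IRB approval obtained: no → true
  support letters ≥ 5: 5 ≥ 5 is true
  project duration ≥ 19 months: 57 ≥ 19 is true
  is a resubmission: yes → true
  NOT is a resubmission: yes → false
  years since PhD > 7 years: 42 > 7 is true
  PI h-index < 74: 66 < 74 is true
  institutional cost-share < 35%: 3 < 35 is true
  institution type ∈ {R1, industry, national-lab}: national-lab is in the set → true
  requested budget ≥ 395688 USD: 932982 ≥ 395688 is true
  institution type = R1: national-lab == R1 is false
  NOT early-career PI: yes → false
  years since PhD > 35 years: 42 > 35 is true
Combine:
[1.1.1] false OR false = false
[1.1.2] true OR true = true
[1.1] false OR true = true
[1.2.1.1.1.1.1] true OR true = true
[1.2.1.1.1.1] NOT true = false
[1.2.1.1.1] NOT false = true
[1.2.1.1] NOT true = false
[1.2.1.2] true OR false = true
[1.2.1] false AND true = false
[1.2] NOT false = true
[1] true AND true = true
[2.1] true AND true = true
[2.2] exactly-one(true, true) = false
[2.3] true OR false OR false = true
[2] true OR false OR true = true
[3] true → false = false
[root] true AND true AND false = false
Overall: false → declined

Declined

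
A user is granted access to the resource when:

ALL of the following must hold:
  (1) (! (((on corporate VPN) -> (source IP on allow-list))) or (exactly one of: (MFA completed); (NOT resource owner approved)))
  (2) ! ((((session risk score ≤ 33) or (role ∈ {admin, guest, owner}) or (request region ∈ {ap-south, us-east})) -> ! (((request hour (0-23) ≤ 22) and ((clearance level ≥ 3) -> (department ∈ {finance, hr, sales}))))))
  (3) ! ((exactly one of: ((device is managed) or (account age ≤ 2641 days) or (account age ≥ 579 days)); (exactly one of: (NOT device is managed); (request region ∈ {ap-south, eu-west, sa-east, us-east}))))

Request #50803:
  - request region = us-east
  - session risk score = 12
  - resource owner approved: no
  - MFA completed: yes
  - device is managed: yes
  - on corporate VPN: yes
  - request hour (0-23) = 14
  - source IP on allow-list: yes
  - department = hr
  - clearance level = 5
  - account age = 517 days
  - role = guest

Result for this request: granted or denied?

Denied

Atomic conditions:
  on corporate VPN: yes → true
  source IP on allow-list: yes → true
  MFA completed: yes → true
  NOT resource owner approved: no → true
  session risk score ≤ 33: 12 ≤ 33 is true
  role ∈ {admin, guest, owner}: guest is in the set → true
  request region ∈ {ap-south, us-east}: us-east is in the set → true
  request hour (0-23) ≤ 22: 14 ≤ 22 is true
  clearance level ≥ 3: 5 ≥ 3 is true
  department ∈ {finance, hr, sales}: hr is in the set → true
  device is managed: yes → true
  account age ≤ 2641 days: 517 ≤ 2641 is true
  account age ≥ 579 days: 517 ≥ 579 is false
  NOT device is managed: yes → false
  request region ∈ {ap-south, eu-west, sa-east, us-east}: us-east is in the set → true
Combine:
[1.1.1] true → true = true
[1.1] NOT true = false
[1.2] exactly-one(true, true) = false
[1] false OR false = false
[2.1.1] true OR true OR true = true
[2.1.2.1.2] true → true = true
[2.1.2.1] true AND true = true
[2.1.2] NOT true = false
[2.1] true → false = false
[2] NOT false = true
[3.1.1] true OR true OR false = true
[3.1.2] exactly-one(false, true) = true
[3.1] exactly-one(true, true) = false
[3] NOT false = true
[root] false AND true AND true = false
Overall: false → denied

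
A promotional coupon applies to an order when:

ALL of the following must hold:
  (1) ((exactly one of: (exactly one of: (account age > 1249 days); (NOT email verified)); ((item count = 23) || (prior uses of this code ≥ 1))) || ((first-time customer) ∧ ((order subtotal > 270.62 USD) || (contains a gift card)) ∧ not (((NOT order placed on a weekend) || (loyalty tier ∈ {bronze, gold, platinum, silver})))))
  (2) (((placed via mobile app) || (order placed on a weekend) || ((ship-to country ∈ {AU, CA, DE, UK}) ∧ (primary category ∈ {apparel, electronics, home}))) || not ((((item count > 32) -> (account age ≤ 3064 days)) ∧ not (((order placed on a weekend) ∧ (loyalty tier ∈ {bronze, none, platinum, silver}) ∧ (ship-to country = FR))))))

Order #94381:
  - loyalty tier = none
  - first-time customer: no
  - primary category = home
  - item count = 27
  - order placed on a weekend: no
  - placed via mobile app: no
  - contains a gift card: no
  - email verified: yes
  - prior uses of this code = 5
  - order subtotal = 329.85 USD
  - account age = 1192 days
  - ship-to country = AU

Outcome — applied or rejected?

Applied

Atomic conditions:
  account age > 1249 days: 1192 > 1249 is false
  NOT email verified: yes → false
  item count = 23: 27 == 23 is false
  prior uses of this code ≥ 1: 5 ≥ 1 is true
  first-time customer: no → false
  order subtotal > 270.62 USD: 329.85 > 270.62 is true
  contains a gift card: no → false
  NOT order placed on a weekend: no → true
  loyalty tier ∈ {bronze, gold, platinum, silver}: none is not in the set → false
  placed via mobile app: no → false
  order placed on a weekend: no → false
  ship-to country ∈ {AU, CA, DE, UK}: AU is in the set → true
  primary category ∈ {apparel, electronics, home}: home is in the set → true
  item count > 32: 27 > 32 is false
  account age ≤ 3064 days: 1192 ≤ 3064 is true
  loyalty tier ∈ {bronze, none, platinum, silver}: none is in the set → true
  ship-to country = FR: AU == FR is false
Combine:
[1.1.1] exactly-one(false, false) = false
[1.1.2] false OR true = true
[1.1] exactly-one(false, true) = true
[1.2.2] true OR false = true
[1.2.3.1] true OR false = true
[1.2.3] NOT true = false
[1.2] false AND true AND false = false
[1] true OR false = true
[2.1.3] true AND true = true
[2.1] false OR false OR true = true
[2.2.1.1] false → true (antecedent false ⇒ implication holds) = true
[2.2.1.2.1] false AND true AND false = false
[2.2.1.2] NOT false = true
[2.2.1] true AND true = true
[2.2] NOT true = false
[2] true OR false = true
[root] true AND true = true
Overall: true → applied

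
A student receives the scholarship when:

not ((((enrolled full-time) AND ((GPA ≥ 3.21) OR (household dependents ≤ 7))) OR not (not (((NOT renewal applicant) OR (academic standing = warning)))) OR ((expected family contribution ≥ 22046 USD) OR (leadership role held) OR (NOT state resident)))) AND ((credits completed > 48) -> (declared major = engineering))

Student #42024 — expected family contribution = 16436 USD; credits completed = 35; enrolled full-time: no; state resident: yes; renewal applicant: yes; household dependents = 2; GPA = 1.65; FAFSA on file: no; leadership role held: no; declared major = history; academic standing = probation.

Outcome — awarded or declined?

Atomic conditions:
  enrolled full-time: no → false
  GPA ≥ 3.21: 1.65 ≥ 3.21 is false
  household dependents ≤ 7: 2 ≤ 7 is true
  NOT renewal applicant: yes → false
  academic standing = warning: probation == warning is false
  expected family contribution ≥ 22046 USD: 16436 ≥ 22046 is false
  leadership role held: no → false
  NOT state resident: yes → false
  credits completed > 48: 35 > 48 is false
  declared major = engineering: history == engineering is false
Combine:
[1.1.1.2] false OR true = true
[1.1.1] false AND true = false
[1.1.2.1.1] false OR false = false
[1.1.2.1] NOT false = true
[1.1.2] NOT true = false
[1.1.3] false OR false OR false = false
[1.1] false OR false OR false = false
[1] NOT false = true
[2] false → false (antecedent false ⇒ implication holds) = true
[root] true AND true = true
Overall: true → awarded

Awarded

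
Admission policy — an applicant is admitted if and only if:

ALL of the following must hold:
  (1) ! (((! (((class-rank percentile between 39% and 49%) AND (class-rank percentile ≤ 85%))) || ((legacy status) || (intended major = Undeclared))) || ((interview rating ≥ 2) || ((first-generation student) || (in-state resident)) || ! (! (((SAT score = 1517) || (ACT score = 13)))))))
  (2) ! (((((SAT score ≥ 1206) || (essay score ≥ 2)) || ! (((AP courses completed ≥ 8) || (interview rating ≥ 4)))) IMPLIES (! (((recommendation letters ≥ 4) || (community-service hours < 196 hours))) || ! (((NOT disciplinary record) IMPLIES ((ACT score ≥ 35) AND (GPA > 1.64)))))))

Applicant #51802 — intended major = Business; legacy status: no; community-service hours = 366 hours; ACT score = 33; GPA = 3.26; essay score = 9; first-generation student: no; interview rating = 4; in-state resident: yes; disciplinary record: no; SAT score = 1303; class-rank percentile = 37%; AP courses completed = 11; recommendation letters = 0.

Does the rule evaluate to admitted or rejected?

Atomic conditions:
  class-rank percentile between 39% and 49%: 37 in [39, 49] is false
  class-rank percentile ≤ 85%: 37 ≤ 85 is true
  legacy status: no → false
  intended major = Undeclared: Business == Undeclared is false
  interview rating ≥ 2: 4 ≥ 2 is true
  first-generation student: no → false
  in-state resident: yes → true
  SAT score = 1517: 1303 == 1517 is false
  ACT score = 13: 33 == 13 is false
  SAT score ≥ 1206: 1303 ≥ 1206 is true
  essay score ≥ 2: 9 ≥ 2 is true
  AP courses completed ≥ 8: 11 ≥ 8 is true
  interview rating ≥ 4: 4 ≥ 4 is true
  recommendation letters ≥ 4: 0 ≥ 4 is false
  community-service hours < 196 hours: 366 < 196 is false
  NOT disciplinary record: no → true
  ACT score ≥ 35: 33 ≥ 35 is false
  GPA > 1.64: 3.26 > 1.64 is true
Combine:
[1.1.1.1.1] false AND true = false
[1.1.1.1] NOT false = true
[1.1.1.2] false OR false = false
[1.1.1] true OR false = true
[1.1.2.2] false OR true = true
[1.1.2.3.1.1] false OR false = false
[1.1.2.3.1] NOT false = true
[1.1.2.3] NOT true = false
[1.1.2] true OR true OR false = true
[1.1] true OR true = true
[1] NOT true = false
[2.1.1.1] true OR true = true
[2.1.1.2.1] true OR true = true
[2.1.1.2] NOT true = false
[2.1.1] true OR false = true
[2.1.2.1.1] false OR false = false
[2.1.2.1] NOT false = true
[2.1.2.2.1.2] false AND true = false
[2.1.2.2.1] true → false = false
[2.1.2.2] NOT false = true
[2.1.2] true OR true = true
[2.1] true → true = true
[2] NOT true = false
[root] false AND false = false
Overall: false → rejected

Rejected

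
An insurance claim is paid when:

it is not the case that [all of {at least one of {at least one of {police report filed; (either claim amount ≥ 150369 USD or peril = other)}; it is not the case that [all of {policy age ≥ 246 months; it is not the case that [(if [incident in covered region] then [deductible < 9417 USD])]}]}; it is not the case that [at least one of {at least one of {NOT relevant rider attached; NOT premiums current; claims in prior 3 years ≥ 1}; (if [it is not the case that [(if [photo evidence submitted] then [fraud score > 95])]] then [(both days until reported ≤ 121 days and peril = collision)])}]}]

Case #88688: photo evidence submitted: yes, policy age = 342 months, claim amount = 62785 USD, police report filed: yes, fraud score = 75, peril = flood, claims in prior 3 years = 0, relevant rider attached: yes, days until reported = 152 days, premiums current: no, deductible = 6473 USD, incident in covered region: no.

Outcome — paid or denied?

Atomic conditions:
  police report filed: yes → true
  claim amount ≥ 150369 USD: 62785 ≥ 150369 is false
  peril = other: flood == other is false
  policy age ≥ 246 months: 342 ≥ 246 is true
  incident in covered region: no → false
  deductible < 9417 USD: 6473 < 9417 is true
  NOT relevant rider attached: yes → false
  NOT premiums current: no → true
  claims in prior 3 years ≥ 1: 0 ≥ 1 is false
  photo evidence submitted: yes → true
  fraud score > 95: 75 > 95 is false
  days until reported ≤ 121 days: 152 ≤ 121 is false
  peril = collision: flood == collision is false
Combine:
[1.1.1.2] false OR false = false
[1.1.1] true OR false = true
[1.1.2.1.2.1] false → true (antecedent false ⇒ implication holds) = true
[1.1.2.1.2] NOT true = false
[1.1.2.1] true AND false = false
[1.1.2] NOT false = true
[1.1] true OR true = true
[1.2.1.1] false OR true OR false = true
[1.2.1.2.1.1] true → false = false
[1.2.1.2.1] NOT false = true
[1.2.1.2.2] false AND false = false
[1.2.1.2] true → false = false
[1.2.1] true OR false = true
[1.2] NOT true = false
[1] true AND false = false
[root] NOT false = true
Overall: true → paid

Paid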